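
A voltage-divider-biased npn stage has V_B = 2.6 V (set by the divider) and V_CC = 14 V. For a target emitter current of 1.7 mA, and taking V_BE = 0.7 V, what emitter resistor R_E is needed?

V_E = V_B − V_BE = 2.6 − 0.7 = 1.9 V.
R_E = V_E / I_E = 1.9 / 1.7 = 1.12 kΩ.

R_E ≈ 1.1 kΩ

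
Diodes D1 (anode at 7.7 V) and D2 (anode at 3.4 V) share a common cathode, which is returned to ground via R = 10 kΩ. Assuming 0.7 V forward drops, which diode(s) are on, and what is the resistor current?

Only D1 conducts; I_R ≈ 0.7 mA

Assume both conduct. Then node N would need to be at both 7.7−0.7 = 7 V and 3.4−0.7 = 2.7 V, which is impossible.
Assume only D1 conducts: V_N = 7.7 − 0.7 = 7 V, so I_R = 7/10 = 0.7 mA.
Check D2: its anode-to-cathode voltage is 3.4 − 7 = -3.6 V < 0.7 V, so it is off. The assumption is consistent.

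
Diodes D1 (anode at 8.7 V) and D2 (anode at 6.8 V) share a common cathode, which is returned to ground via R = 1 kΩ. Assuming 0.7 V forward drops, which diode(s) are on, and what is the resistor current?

Assume both conduct. Then node N would need to be at both 8.7−0.7 = 8 V and 6.8−0.7 = 6.1 V, which is impossible.
Assume only D1 conducts: V_N = 8.7 − 0.7 = 8 V, so I_R = 8/1 = 8 mA.
Check D2: its anode-to-cathode voltage is 6.8 − 8 = -1.2 V < 0.7 V, so it is off. The assumption is consistent.

Only D1 conducts; I_R ≈ 8 mA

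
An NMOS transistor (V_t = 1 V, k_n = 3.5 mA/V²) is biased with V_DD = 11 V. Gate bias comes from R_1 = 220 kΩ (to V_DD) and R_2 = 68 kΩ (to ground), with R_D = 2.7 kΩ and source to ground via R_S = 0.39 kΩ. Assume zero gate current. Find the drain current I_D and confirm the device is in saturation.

I_D ≈ 1.6 mA

V_G = V_DD·R_2/(R_1+R_2) = 11×68/288 = 2.6 V.
Assume saturation: I_D = (k_n/2)(V_GS − V_t)² with V_GS = V_G − I_D·R_S = 2.6 − 0.39·I_D.
Substituting gives 0.266·I_D² − 3.18·I_D + 4.46 = 0, with roots I_D = 1.62 or 10.3 mA.
The root I_D = 10.3 mA gives V_GS = -1.43 V ≤ V_t, so take I_D = 1.62 mA.
Then V_GS = 1.96 V and V_DS = V_DD − I_D(R_D+R_S) = 11 − 1.62×3.09 = 5.98 V.
Saturation requires V_DS ≥ V_GS − V_t = 0.964 V; 5.98 ≥ 0.964 ✓.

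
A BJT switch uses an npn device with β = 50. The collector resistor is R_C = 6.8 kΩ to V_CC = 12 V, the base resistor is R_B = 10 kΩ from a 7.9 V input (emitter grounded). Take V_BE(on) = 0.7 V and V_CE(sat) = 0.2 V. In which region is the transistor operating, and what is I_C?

Assume active: I_B = (7.9 − 0.7)/10 = 0.72 mA, giving I_C = β·I_B = 36 mA.
But then V_CE = 12 − 36×6.8 = -233 V < V_CE(sat) = 0.2 V — impossible in the active region.
So the transistor is saturated. With V_CE = 0.2 V, I_C = (V_CC − 0.2)/R_C = 11.8/6.8 = 1.74 mA.
Check: β·I_B = 36 mA > I_C = 1.74 mA, confirming saturation.

saturation; I_C ≈ 1.7 mA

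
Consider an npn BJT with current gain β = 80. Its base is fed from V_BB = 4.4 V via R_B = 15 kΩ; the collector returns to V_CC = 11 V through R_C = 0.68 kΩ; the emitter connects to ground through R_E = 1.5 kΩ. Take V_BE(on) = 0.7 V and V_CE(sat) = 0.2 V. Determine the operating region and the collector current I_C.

active; I_C ≈ 2.2 mA

Assume active. Base-emitter loop: I_B = (V_BB − V_BE)/(R_B + (β+1)R_E) = (4.4 − 0.7)/(15 + 81×1.5) = 0.0271 mA.
I_C = β·I_B = 80×0.0271 = 2.17 mA.
V_CE = V_CC − I_C·R_C − I_E·R_E = 11 − 2.17×0.68 − 2.2×1.5 = 6.23 V > V_CE(sat), so the active-region assumption holds.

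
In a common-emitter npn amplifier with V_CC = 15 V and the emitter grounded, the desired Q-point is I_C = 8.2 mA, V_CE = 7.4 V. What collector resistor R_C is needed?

Collector loop: V_CC = I_C·R_C + V_CE.
R_C = (V_CC − V_CE)/I_C = (15 − 7.4)/8.2 = 0.927 kΩ.

R_C ≈ 0.93 kΩ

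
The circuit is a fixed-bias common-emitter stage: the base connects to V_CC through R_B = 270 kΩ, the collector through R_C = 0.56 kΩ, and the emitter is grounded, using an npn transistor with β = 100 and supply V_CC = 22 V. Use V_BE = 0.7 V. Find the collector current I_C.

Base loop: V_CC = I_B·R_B + V_BE, so I_B = (22 − 0.7)/270 kΩ = 0.0789 mA.
In the active region I_C = β·I_B = 100 × 0.0789 = 7.89 mA.
Collector loop: V_CE = V_CC − I_C·R_C = 22 − 7.89×0.56 = 17.6 V.
Since V_CE = 17.6 V > V_CE(sat) ≈ 0.2 V, the transistor is in the active region as assumed.

I_C ≈ 7.9 mA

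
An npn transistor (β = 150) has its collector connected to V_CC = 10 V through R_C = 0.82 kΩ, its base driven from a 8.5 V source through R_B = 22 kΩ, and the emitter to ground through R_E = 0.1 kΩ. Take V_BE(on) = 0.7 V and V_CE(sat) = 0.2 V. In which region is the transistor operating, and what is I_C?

Assume active: I_B = (8.5 − 0.7)/(22 + 151×0.1) = 0.21 mA, I_C = β·I_B = 31.5 mA.
Then V_CE = 10 − 31.5×0.82 − 31.7×0.1 = -19 V < 0.2 V — the active assumption fails.
Re-solve with V_CE = 0.2 V. KCL at the emitter: V_E/R_E = (V_BB−0.7−V_E)/R_B + (V_CC−0.2−V_E)/R_C, giving V_E = 1.09 V.
I_C = (V_CC − 0.2 − V_E)/R_C = (9.8 − 1.09)/0.82 = 10.6 mA.
Check: I_B = (7.8 − 1.09)/22 = 0.305 mA, and β·I_B = 45.7 mA > I_C, confirming saturation.

saturation; I_C ≈ 11 mA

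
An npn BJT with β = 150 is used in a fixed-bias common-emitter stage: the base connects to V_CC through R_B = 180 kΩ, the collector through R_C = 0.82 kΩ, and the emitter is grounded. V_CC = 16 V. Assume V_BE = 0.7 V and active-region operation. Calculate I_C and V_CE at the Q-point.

I_C ≈ 13 mA, V_CE ≈ 5.5 V

Base loop: V_CC = I_B·R_B + V_BE, so I_B = (16 − 0.7)/180 kΩ = 0.085 mA.
In the active region I_C = β·I_B = 150 × 0.085 = 12.8 mA.
Collector loop: V_CE = V_CC − I_C·R_C = 16 − 12.8×0.82 = 5.54 V.
Since V_CE = 5.54 V > V_CE(sat) ≈ 0.2 V, the transistor is in the active region as assumed.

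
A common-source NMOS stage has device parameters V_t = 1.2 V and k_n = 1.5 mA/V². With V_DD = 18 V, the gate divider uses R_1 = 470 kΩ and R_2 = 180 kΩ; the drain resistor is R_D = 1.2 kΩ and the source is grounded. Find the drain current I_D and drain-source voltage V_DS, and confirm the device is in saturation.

I_D ≈ 11 mA, V_DS ≈ 5.1 V

V_G = V_DD·R_2/(R_1+R_2) = 18×180/650 = 4.98 V. With the source grounded, V_GS = V_G = 4.98 V.
Assume saturation: I_D = (k_n/2)(V_GS − V_t)² = (1.5/2)×(4.98 − 1.2)² = 0.75×3.78² = 10.7 mA.
V_DS = V_DD − I_D·R_D = 18 − 10.7×1.2 = 5.11 V.
Saturation requires V_DS ≥ V_GS − V_t = 3.78 V; 5.11 ≥ 3.78 ✓.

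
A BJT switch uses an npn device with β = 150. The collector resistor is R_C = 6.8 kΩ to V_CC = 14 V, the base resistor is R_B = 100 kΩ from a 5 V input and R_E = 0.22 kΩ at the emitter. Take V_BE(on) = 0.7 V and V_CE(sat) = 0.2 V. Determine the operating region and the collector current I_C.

Assume active: I_B = (5 − 0.7)/(100 + 151×0.22) = 0.0323 mA, I_C = β·I_B = 4.84 mA.
Then V_CE = 14 − 4.84×6.8 − 4.87×0.22 = -20 V < 0.2 V — the active assumption fails.
Re-solve with V_CE = 0.2 V. KCL at the emitter: V_E/R_E = (V_BB−0.7−V_E)/R_B + (V_CC−0.2−V_E)/R_C, giving V_E = 0.441 V.
I_C = (V_CC − 0.2 − V_E)/R_C = (13.8 − 0.441)/6.8 = 1.96 mA.
Check: I_B = (4.3 − 0.441)/100 = 0.0386 mA, and β·I_B = 5.79 mA > I_C, confirming saturation.

saturation; I_C ≈ 2 mA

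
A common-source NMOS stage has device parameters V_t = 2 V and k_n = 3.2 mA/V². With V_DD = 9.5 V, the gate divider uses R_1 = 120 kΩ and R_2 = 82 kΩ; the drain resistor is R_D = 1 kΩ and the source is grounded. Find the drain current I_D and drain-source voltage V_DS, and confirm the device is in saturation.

V_G = V_DD·R_2/(R_1+R_2) = 9.5×82/202 = 3.86 V. With the source grounded, V_GS = V_G = 3.86 V.
Assume saturation: I_D = (k_n/2)(V_GS − V_t)² = (3.2/2)×(3.86 − 2)² = 1.6×1.86² = 5.51 mA.
V_DS = V_DD − I_D·R_D = 9.5 − 5.51×1 = 3.99 V.
Saturation requires V_DS ≥ V_GS − V_t = 1.86 V; 3.99 ≥ 1.86 ✓.

I_D ≈ 5.5 mA, V_DS ≈ 4 V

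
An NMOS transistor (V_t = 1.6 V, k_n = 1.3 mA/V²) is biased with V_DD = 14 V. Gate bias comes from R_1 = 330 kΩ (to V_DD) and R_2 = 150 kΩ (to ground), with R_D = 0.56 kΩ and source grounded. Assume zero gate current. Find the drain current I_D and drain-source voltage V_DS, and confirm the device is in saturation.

V_G = V_DD·R_2/(R_1+R_2) = 14×150/480 = 4.38 V. With the source grounded, V_GS = V_G = 4.38 V.
Assume saturation: I_D = (k_n/2)(V_GS − V_t)² = (1.3/2)×(4.38 − 1.6)² = 0.65×2.77² = 5.01 mA.
V_DS = V_DD − I_D·R_D = 14 − 5.01×0.56 = 11.2 V.
Saturation requires V_DS ≥ V_GS − V_t = 2.77 V; 11.2 ≥ 2.77 ✓.

I_D ≈ 5 mA, V_DS ≈ 11 V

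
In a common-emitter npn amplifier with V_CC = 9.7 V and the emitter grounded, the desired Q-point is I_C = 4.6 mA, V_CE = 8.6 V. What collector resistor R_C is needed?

Collector loop: V_CC = I_C·R_C + V_CE.
R_C = (V_CC − V_CE)/I_C = (9.7 − 8.6)/4.6 = 0.239 kΩ.

R_C ≈ 0.24 kΩ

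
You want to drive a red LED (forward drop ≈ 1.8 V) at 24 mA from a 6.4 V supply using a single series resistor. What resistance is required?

R ≈ 0.19 kΩ

The resistor drops V_S − V_D = 6.4 − 1.8 = 4.6 V at 24 mA.
R = 4.6 V / 24 mA = 0.192 kΩ.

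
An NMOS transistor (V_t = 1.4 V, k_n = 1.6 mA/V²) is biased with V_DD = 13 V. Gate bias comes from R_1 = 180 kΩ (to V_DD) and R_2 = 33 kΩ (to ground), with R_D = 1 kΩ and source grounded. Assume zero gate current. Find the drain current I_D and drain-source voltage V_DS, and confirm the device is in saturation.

V_G = V_DD·R_2/(R_1+R_2) = 13×33/213 = 2.01 V. With the source grounded, V_GS = V_G = 2.01 V.
Assume saturation: I_D = (k_n/2)(V_GS − V_t)² = (1.6/2)×(2.01 − 1.4)² = 0.8×0.614² = 0.302 mA.
V_DS = V_DD − I_D·R_D = 13 − 0.302×1 = 12.7 V.
Saturation requires V_DS ≥ V_GS − V_t = 0.614 V; 12.7 ≥ 0.614 ✓.

I_D ≈ 0.3 mA, V_DS ≈ 13 V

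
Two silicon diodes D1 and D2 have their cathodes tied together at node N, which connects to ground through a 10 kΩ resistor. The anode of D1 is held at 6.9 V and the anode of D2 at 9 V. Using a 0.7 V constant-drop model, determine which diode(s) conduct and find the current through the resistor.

Only D2 conducts; I_R ≈ 0.83 mA

Assume both conduct. Then node N would need to be at both 6.9−0.7 = 6.2 V and 9−0.7 = 8.3 V, which is impossible.
Assume only D2 conducts: V_N = 9 − 0.7 = 8.3 V, so I_R = 8.3/10 = 0.83 mA.
Check D1: its anode-to-cathode voltage is 6.9 − 8.3 = -1.4 V < 0.7 V, so it is off. The assumption is consistent.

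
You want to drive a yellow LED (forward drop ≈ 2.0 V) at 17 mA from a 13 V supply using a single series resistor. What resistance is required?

R ≈ 0.65 kΩ

The resistor drops V_S − V_D = 13 − 2.0 = 11 V at 17 mA.
R = 11 V / 17 mA = 0.647 kΩ.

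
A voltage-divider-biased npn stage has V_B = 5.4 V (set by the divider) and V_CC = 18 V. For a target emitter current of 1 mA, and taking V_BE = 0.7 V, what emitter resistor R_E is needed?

V_E = V_B − V_BE = 5.4 − 0.7 = 4.7 V.
R_E = V_E / I_E = 4.7 / 1 = 4.7 kΩ.

R_E ≈ 4.7 kΩ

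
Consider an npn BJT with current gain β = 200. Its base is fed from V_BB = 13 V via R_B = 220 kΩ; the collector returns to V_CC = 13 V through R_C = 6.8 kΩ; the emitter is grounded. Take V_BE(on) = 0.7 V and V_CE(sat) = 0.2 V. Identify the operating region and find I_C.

saturation; I_C ≈ 1.9 mA

Assume active: I_B = (13 − 0.7)/220 = 0.0559 mA, giving I_C = β·I_B = 11.2 mA.
But then V_CE = 13 − 11.2×6.8 = -63 V < V_CE(sat) = 0.2 V — impossible in the active region.
So the transistor is saturated. With V_CE = 0.2 V, I_C = (V_CC − 0.2)/R_C = 12.8/6.8 = 1.88 mA.
Check: β·I_B = 11.2 mA > I_C = 1.88 mA, confirming saturation.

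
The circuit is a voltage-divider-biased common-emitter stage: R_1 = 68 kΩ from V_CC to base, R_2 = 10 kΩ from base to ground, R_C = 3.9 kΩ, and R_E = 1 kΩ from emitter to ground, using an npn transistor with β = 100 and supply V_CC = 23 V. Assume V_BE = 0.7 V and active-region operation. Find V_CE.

Thevenize the base divider: V_Th = V_CC·R_2/(R_1+R_2) = 23×10/78 = 2.95 V, R_Th = R_1‖R_2 = 8.72 kΩ.
Base-emitter loop: V_Th = I_B·R_Th + V_BE + (β+1)I_B·R_E, so I_B = (2.95 − 0.7) / (8.72 + 101×1) = 0.0205 mA.
I_C = β·I_B = 100×0.0205 = 2.05 mA, and I_E = (β+1)I_B = 2.07 mA.
V_CE = V_CC − I_C·R_C − I_E·R_E = 23 − 2.05×3.9 − 2.07×1 = 12.9 V.
V_CE = 12.9 V > 0.2 V confirms active-region operation.

V_CE ≈ 13 V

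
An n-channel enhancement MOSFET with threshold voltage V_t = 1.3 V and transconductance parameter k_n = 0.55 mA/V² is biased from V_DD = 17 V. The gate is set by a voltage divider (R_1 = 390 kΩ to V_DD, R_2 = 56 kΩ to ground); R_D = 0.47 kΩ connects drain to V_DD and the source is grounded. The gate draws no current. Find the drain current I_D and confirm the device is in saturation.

V_G = V_DD·R_2/(R_1+R_2) = 17×56/446 = 2.13 V. With the source grounded, V_GS = V_G = 2.13 V.
Assume saturation: I_D = (k_n/2)(V_GS − V_t)² = (0.55/2)×(2.13 − 1.3)² = 0.275×0.835² = 0.192 mA.
V_DS = V_DD − I_D·R_D = 17 − 0.192×0.47 = 16.9 V.
Saturation requires V_DS ≥ V_GS − V_t = 0.835 V; 16.9 ≥ 0.835 ✓.

I_D ≈ 0.19 mA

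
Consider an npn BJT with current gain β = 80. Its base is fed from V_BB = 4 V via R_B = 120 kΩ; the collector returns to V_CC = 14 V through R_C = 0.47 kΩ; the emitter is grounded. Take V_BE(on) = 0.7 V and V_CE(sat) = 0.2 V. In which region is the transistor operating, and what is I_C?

active; I_C ≈ 2.2 mA

Assume active. Base-emitter loop: I_B = (V_BB − V_BE)/R_B = (4 − 0.7)/120 = 0.0275 mA.
I_C = β·I_B = 80×0.0275 = 2.2 mA.
V_CE = V_CC − I_C·R_C = 14 − 2.2×0.47 = 13 V > V_CE(sat), so the active-region assumption holds.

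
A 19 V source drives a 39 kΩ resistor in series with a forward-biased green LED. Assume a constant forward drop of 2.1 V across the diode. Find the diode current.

KVL around the loop: 19 = V_D + I·R = 2.1 + I × 39 kΩ.
So I = (19 − 2.1) / 39 kΩ = 16.9 / 39 = 0.433 mA.

I ≈ 0.43 mA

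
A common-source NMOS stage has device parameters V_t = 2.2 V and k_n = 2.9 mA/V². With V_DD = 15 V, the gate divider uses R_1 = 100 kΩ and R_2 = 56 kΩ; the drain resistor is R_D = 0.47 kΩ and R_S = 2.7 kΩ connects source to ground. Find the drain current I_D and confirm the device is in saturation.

I_D ≈ 0.89 mA

V_G = V_DD·R_2/(R_1+R_2) = 15×56/156 = 5.38 V.
Assume saturation: I_D = (k_n/2)(V_GS − V_t)² with V_GS = V_G − I_D·R_S = 5.38 − 2.7·I_D.
Substituting gives 10.6·I_D² − 25.9·I_D + 14.7 = 0, with roots I_D = 0.889 or 1.56 mA.
The root I_D = 1.56 mA gives V_GS = 1.16 V ≤ V_t, so take I_D = 0.889 mA.
Then V_GS = 2.98 V and V_DS = V_DD − I_D(R_D+R_S) = 15 − 0.889×3.17 = 12.2 V.
Saturation requires V_DS ≥ V_GS − V_t = 0.783 V; 12.2 ≥ 0.783 ✓.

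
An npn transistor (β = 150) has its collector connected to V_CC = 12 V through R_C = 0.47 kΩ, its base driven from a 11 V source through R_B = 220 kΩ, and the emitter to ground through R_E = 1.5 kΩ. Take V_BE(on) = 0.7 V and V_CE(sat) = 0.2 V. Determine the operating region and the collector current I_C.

Assume active. Base-emitter loop: I_B = (V_BB − V_BE)/(R_B + (β+1)R_E) = (11 − 0.7)/(220 + 151×1.5) = 0.0231 mA.
I_C = β·I_B = 150×0.0231 = 3.46 mA.
V_CE = V_CC − I_C·R_C − I_E·R_E = 12 − 3.46×0.47 − 3.48×1.5 = 5.15 V > V_CE(sat), so the active-region assumption holds.

active; I_C ≈ 3.5 mA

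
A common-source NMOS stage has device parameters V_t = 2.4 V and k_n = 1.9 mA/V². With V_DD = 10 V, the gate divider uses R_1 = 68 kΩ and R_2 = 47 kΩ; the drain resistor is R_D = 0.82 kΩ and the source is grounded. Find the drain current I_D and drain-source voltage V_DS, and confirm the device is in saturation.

V_G = V_DD·R_2/(R_1+R_2) = 10×47/115 = 4.09 V. With the source grounded, V_GS = V_G = 4.09 V.
Assume saturation: I_D = (k_n/2)(V_GS − V_t)² = (1.9/2)×(4.09 − 2.4)² = 0.95×1.69² = 2.7 mA.
V_DS = V_DD − I_D·R_D = 10 − 2.7×0.82 = 7.78 V.
Saturation requires V_DS ≥ V_GS − V_t = 1.69 V; 7.78 ≥ 1.69 ✓.

I_D ≈ 2.7 mA, V_DS ≈ 7.8 V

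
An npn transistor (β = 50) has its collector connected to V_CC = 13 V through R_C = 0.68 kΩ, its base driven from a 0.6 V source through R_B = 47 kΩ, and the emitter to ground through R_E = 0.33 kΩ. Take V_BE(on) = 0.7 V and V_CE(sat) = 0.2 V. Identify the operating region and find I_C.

cutoff; I_C ≈ 0

V_BB = 0.6 V ≤ V_BE(on) = 0.7 V, so the base-emitter junction is not forward biased.
The transistor is in cutoff: I_B = I_C = 0.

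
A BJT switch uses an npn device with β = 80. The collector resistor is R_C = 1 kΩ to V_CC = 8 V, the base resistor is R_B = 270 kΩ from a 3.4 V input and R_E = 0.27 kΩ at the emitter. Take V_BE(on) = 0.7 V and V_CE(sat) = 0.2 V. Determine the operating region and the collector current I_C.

Assume active. Base-emitter loop: I_B = (V_BB − V_BE)/(R_B + (β+1)R_E) = (3.4 − 0.7)/(270 + 81×0.27) = 0.00925 mA.
I_C = β·I_B = 80×0.00925 = 0.74 mA.
V_CE = V_CC − I_C·R_C − I_E·R_E = 8 − 0.74×1 − 0.749×0.27 = 7.06 V > V_CE(sat), so the active-region assumption holds.

active; I_C ≈ 0.74 mA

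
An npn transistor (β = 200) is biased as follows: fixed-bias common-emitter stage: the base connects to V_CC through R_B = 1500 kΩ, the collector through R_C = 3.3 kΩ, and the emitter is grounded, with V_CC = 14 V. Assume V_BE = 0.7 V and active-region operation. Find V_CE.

Base loop: V_CC = I_B·R_B + V_BE, so I_B = (14 − 0.7)/1500 kΩ = 0.00887 mA.
In the active region I_C = β·I_B = 200 × 0.00887 = 1.77 mA.
Collector loop: V_CE = V_CC − I_C·R_C = 14 − 1.77×3.3 = 8.15 V.
Since V_CE = 8.15 V > V_CE(sat) ≈ 0.2 V, the transistor is in the active region as assumed.

V_CE ≈ 8.1 V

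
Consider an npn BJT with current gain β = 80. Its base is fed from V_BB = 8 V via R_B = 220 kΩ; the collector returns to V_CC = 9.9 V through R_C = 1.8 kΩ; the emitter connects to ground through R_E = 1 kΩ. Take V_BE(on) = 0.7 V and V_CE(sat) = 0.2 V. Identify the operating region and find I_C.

active; I_C ≈ 1.9 mA

Assume active. Base-emitter loop: I_B = (V_BB − V_BE)/(R_B + (β+1)R_E) = (8 − 0.7)/(220 + 81×1) = 0.0243 mA.
I_C = β·I_B = 80×0.0243 = 1.94 mA.
V_CE = V_CC − I_C·R_C − I_E·R_E = 9.9 − 1.94×1.8 − 1.96×1 = 4.44 V > V_CE(sat), so the active-region assumption holds.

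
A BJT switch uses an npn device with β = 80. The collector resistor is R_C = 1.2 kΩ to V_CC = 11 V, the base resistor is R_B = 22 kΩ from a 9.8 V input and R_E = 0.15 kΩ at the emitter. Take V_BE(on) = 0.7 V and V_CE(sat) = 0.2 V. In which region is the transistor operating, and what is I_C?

Assume active: I_B = (9.8 − 0.7)/(22 + 81×0.15) = 0.266 mA, I_C = β·I_B = 21.3 mA.
Then V_CE = 11 − 21.3×1.2 − 21.6×0.15 = -17.8 V < 0.2 V — the active assumption fails.
Re-solve with V_CE = 0.2 V. KCL at the emitter: V_E/R_E = (V_BB−0.7−V_E)/R_B + (V_CC−0.2−V_E)/R_C, giving V_E = 1.25 V.
I_C = (V_CC − 0.2 − V_E)/R_C = (10.8 − 1.25)/1.2 = 7.96 mA.
Check: I_B = (9.1 − 1.25)/22 = 0.357 mA, and β·I_B = 28.6 mA > I_C, confirming saturation.

saturation; I_C ≈ 8 mA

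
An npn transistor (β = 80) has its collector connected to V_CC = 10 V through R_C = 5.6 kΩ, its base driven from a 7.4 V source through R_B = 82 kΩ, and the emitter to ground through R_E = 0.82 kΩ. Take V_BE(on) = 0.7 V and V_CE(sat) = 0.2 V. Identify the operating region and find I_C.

Assume active: I_B = (7.4 − 0.7)/(82 + 81×0.82) = 0.0451 mA, I_C = β·I_B = 3.61 mA.
Then V_CE = 10 − 3.61×5.6 − 3.66×0.82 = -13.2 V < 0.2 V — the active assumption fails.
Re-solve with V_CE = 0.2 V. KCL at the emitter: V_E/R_E = (V_BB−0.7−V_E)/R_B + (V_CC−0.2−V_E)/R_C, giving V_E = 1.3 V.
I_C = (V_CC − 0.2 − V_E)/R_C = (9.8 − 1.3)/5.6 = 1.52 mA.
Check: I_B = (6.7 − 1.3)/82 = 0.0659 mA, and β·I_B = 5.27 mA > I_C, confirming saturation.

saturation; I_C ≈ 1.5 mA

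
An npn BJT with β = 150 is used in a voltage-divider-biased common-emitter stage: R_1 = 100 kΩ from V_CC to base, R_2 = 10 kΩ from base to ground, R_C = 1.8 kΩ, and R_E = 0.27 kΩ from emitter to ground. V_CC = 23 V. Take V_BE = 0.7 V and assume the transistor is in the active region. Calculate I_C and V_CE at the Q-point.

I_C ≈ 4.2 mA, V_CE ≈ 14 V

Thevenize the base divider: V_Th = V_CC·R_2/(R_1+R_2) = 23×10/110 = 2.09 V, R_Th = R_1‖R_2 = 9.09 kΩ.
Base-emitter loop: V_Th = I_B·R_Th + V_BE + (β+1)I_B·R_E, so I_B = (2.09 − 0.7) / (9.09 + 151×0.27) = 0.0279 mA.
I_C = β·I_B = 150×0.0279 = 4.18 mA, and I_E = (β+1)I_B = 4.21 mA.
V_CE = V_CC − I_C·R_C − I_E·R_E = 23 − 4.18×1.8 − 4.21×0.27 = 14.3 V.
V_CE = 14.3 V > 0.2 V confirms active-region operation.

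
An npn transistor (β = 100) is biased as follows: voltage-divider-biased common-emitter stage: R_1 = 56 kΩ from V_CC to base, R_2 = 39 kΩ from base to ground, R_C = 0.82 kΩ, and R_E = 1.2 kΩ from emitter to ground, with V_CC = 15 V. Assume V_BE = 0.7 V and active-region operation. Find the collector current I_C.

Thevenize the base divider: V_Th = V_CC·R_2/(R_1+R_2) = 15×39/95 = 6.16 V, R_Th = R_1‖R_2 = 23 kΩ.
Base-emitter loop: V_Th = I_B·R_Th + V_BE + (β+1)I_B·R_E, so I_B = (6.16 − 0.7) / (23 + 101×1.2) = 0.0379 mA.
I_C = β·I_B = 100×0.0379 = 3.79 mA, and I_E = (β+1)I_B = 3.82 mA.
V_CE = V_CC − I_C·R_C − I_E·R_E = 15 − 3.79×0.82 − 3.82×1.2 = 7.31 V.
V_CE = 7.31 V > 0.2 V confirms active-region operation.

I_C ≈ 3.8 mA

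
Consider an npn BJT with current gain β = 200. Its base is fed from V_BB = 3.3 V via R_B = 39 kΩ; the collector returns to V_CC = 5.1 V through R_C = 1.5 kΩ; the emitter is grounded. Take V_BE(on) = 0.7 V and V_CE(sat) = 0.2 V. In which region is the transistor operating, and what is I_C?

saturation; I_C ≈ 3.3 mA

Assume active: I_B = (3.3 − 0.7)/39 = 0.0667 mA, giving I_C = β·I_B = 13.3 mA.
But then V_CE = 5.1 − 13.3×1.5 = -14.9 V < V_CE(sat) = 0.2 V — impossible in the active region.
So the transistor is saturated. With V_CE = 0.2 V, I_C = (V_CC − 0.2)/R_C = 4.9/1.5 = 3.27 mA.
Check: β·I_B = 13.3 mA > I_C = 3.27 mA, confirming saturation.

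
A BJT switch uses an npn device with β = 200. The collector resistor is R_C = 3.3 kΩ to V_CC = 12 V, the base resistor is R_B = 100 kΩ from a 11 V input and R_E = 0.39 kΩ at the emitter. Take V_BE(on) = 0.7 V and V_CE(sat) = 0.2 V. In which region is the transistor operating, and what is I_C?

Assume active: I_B = (11 − 0.7)/(100 + 201×0.39) = 0.0577 mA, I_C = β·I_B = 11.5 mA.
Then V_CE = 12 − 11.5×3.3 − 11.6×0.39 = -30.6 V < 0.2 V — the active assumption fails.
Re-solve with V_CE = 0.2 V. KCL at the emitter: V_E/R_E = (V_BB−0.7−V_E)/R_B + (V_CC−0.2−V_E)/R_C, giving V_E = 1.28 V.
I_C = (V_CC − 0.2 − V_E)/R_C = (11.8 − 1.28)/3.3 = 3.19 mA.
Check: I_B = (10.3 − 1.28)/100 = 0.0902 mA, and β·I_B = 18 mA > I_C, confirming saturation.

saturation; I_C ≈ 3.2 mA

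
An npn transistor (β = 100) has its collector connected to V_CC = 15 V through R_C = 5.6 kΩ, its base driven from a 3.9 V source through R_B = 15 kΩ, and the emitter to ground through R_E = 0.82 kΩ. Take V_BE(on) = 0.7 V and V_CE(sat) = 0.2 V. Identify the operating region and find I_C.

Assume active: I_B = (3.9 − 0.7)/(15 + 101×0.82) = 0.0327 mA, I_C = β·I_B = 3.27 mA.
Then V_CE = 15 − 3.27×5.6 − 3.3×0.82 = -6.03 V < 0.2 V — the active assumption fails.
Re-solve with V_CE = 0.2 V. KCL at the emitter: V_E/R_E = (V_BB−0.7−V_E)/R_B + (V_CC−0.2−V_E)/R_C, giving V_E = 1.95 V.
I_C = (V_CC − 0.2 − V_E)/R_C = (14.8 − 1.95)/5.6 = 2.29 mA.
Check: I_B = (3.2 − 1.95)/15 = 0.0833 mA, and β·I_B = 8.33 mA > I_C, confirming saturation.

saturation; I_C ≈ 2.3 mA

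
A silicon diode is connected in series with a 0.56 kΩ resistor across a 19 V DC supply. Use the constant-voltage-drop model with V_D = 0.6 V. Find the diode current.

KVL around the loop: 19 = V_D + I·R = 0.6 + I × 0.56 kΩ.
So I = (19 − 0.6) / 0.56 kΩ = 18.4 / 0.56 = 32.9 mA.

I ≈ 33 mA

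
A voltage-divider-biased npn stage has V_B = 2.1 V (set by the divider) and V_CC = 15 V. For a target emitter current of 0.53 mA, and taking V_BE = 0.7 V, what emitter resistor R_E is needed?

R_E ≈ 2.6 kΩ

V_E = V_B − V_BE = 2.1 − 0.7 = 1.4 V.
R_E = V_E / I_E = 1.4 / 0.53 = 2.64 kΩ.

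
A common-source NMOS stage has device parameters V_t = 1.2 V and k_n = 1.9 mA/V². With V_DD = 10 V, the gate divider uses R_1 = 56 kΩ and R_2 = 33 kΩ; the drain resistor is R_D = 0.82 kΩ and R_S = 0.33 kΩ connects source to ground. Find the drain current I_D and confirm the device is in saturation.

V_G = V_DD·R_2/(R_1+R_2) = 10×33/89 = 3.71 V.
Assume saturation: I_D = (k_n/2)(V_GS − V_t)² with V_GS = V_G − I_D·R_S = 3.71 − 0.33·I_D.
Substituting gives 0.103·I_D² − 2.57·I_D + 5.97 = 0, with roots I_D = 2.59 or 22.3 mA.
The root I_D = 22.3 mA gives V_GS = -3.64 V ≤ V_t, so take I_D = 2.59 mA.
Then V_GS = 2.85 V and V_DS = V_DD − I_D(R_D+R_S) = 10 − 2.59×1.15 = 7.02 V.
Saturation requires V_DS ≥ V_GS − V_t = 1.65 V; 7.02 ≥ 1.65 ✓.

I_D ≈ 2.6 mA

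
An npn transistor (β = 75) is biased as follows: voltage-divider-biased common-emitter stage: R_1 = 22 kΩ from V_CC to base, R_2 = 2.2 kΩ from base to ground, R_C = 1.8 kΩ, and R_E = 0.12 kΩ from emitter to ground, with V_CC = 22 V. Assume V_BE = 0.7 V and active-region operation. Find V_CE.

Thevenize the base divider: V_Th = V_CC·R_2/(R_1+R_2) = 22×2.2/24.2 = 2 V, R_Th = R_1‖R_2 = 2 kΩ.
Base-emitter loop: V_Th = I_B·R_Th + V_BE + (β+1)I_B·R_E, so I_B = (2 − 0.7) / (2 + 76×0.12) = 0.117 mA.
I_C = β·I_B = 75×0.117 = 8.77 mA, and I_E = (β+1)I_B = 8.88 mA.
V_CE = V_CC − I_C·R_C − I_E·R_E = 22 − 8.77×1.8 − 8.88×0.12 = 5.15 V.
V_CE = 5.15 V > 0.2 V confirms active-region operation.

V_CE ≈ 5.2 V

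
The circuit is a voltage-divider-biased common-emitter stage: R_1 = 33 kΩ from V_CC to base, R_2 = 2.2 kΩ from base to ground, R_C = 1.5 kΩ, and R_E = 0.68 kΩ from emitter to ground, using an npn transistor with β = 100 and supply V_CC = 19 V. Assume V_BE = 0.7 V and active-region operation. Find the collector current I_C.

I_C ≈ 0.69 mA

Thevenize the base divider: V_Th = V_CC·R_2/(R_1+R_2) = 19×2.2/35.2 = 1.19 V, R_Th = R_1‖R_2 = 2.06 kΩ.
Base-emitter loop: V_Th = I_B·R_Th + V_BE + (β+1)I_B·R_E, so I_B = (1.19 − 0.7) / (2.06 + 101×0.68) = 0.00689 mA.
I_C = β·I_B = 100×0.00689 = 0.689 mA, and I_E = (β+1)I_B = 0.696 mA.
V_CE = V_CC − I_C·R_C − I_E·R_E = 19 − 0.689×1.5 − 0.696×0.68 = 17.5 V.
V_CE = 17.5 V > 0.2 V confirms active-region operation.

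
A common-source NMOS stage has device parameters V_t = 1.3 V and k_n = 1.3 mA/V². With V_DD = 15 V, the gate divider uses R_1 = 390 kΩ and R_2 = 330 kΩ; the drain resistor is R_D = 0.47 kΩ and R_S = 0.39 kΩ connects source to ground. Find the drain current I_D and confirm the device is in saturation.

V_G = V_DD·R_2/(R_1+R_2) = 15×330/720 = 6.88 V.
Assume saturation: I_D = (k_n/2)(V_GS − V_t)² with V_GS = V_G − I_D·R_S = 6.88 − 0.39·I_D.
Substituting gives 0.0989·I_D² − 3.83·I_D + 20.2 = 0, with roots I_D = 6.31 or 32.4 mA.
The root I_D = 32.4 mA gives V_GS = -5.76 V ≤ V_t, so take I_D = 6.31 mA.
Then V_GS = 4.42 V and V_DS = V_DD − I_D(R_D+R_S) = 15 − 6.31×0.86 = 9.58 V.
Saturation requires V_DS ≥ V_GS − V_t = 3.12 V; 9.58 ≥ 3.12 ✓.

I_D ≈ 6.3 mA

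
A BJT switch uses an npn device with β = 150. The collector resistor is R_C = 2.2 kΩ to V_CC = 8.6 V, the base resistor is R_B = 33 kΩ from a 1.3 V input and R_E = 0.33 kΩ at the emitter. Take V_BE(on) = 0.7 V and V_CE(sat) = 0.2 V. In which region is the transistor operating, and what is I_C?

active; I_C ≈ 1.1 mA

Assume active. Base-emitter loop: I_B = (V_BB − V_BE)/(R_B + (β+1)R_E) = (1.3 − 0.7)/(33 + 151×0.33) = 0.00724 mA.
I_C = β·I_B = 150×0.00724 = 1.09 mA.
V_CE = V_CC − I_C·R_C − I_E·R_E = 8.6 − 1.09×2.2 − 1.09×0.33 = 5.85 V > V_CE(sat), so the active-region assumption holds.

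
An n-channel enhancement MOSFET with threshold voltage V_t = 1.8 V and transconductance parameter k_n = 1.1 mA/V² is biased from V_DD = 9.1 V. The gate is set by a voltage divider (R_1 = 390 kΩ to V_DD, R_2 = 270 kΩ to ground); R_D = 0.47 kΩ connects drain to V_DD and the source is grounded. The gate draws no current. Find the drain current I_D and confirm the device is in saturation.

V_G = V_DD·R_2/(R_1+R_2) = 9.1×270/660 = 3.72 V. With the source grounded, V_GS = V_G = 3.72 V.
Assume saturation: I_D = (k_n/2)(V_GS − V_t)² = (1.1/2)×(3.72 − 1.8)² = 0.55×1.92² = 2.03 mA.
V_DS = V_DD − I_D·R_D = 9.1 − 2.03×0.47 = 8.14 V.
Saturation requires V_DS ≥ V_GS − V_t = 1.92 V; 8.14 ≥ 1.92 ✓.

I_D ≈ 2 mA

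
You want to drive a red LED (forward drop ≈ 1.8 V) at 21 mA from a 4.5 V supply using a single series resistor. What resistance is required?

R ≈ 0.13 kΩ

The resistor drops V_S − V_D = 4.5 − 1.8 = 2.7 V at 21 mA.
R = 2.7 V / 21 mA = 0.129 kΩ.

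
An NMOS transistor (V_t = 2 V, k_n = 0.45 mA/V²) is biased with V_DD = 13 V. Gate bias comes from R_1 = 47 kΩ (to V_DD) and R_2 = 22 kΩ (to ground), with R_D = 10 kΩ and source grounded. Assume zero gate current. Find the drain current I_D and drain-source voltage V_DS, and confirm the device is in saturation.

I_D ≈ 1 mA, V_DS ≈ 2.6 V

V_G = V_DD·R_2/(R_1+R_2) = 13×22/69 = 4.14 V. With the source grounded, V_GS = V_G = 4.14 V.
Assume saturation: I_D = (k_n/2)(V_GS − V_t)² = (0.45/2)×(4.14 − 2)² = 0.225×2.14² = 1.04 mA.
V_DS = V_DD − I_D·R_D = 13 − 1.04×10 = 2.65 V.
Saturation requires V_DS ≥ V_GS − V_t = 2.14 V; 2.65 ≥ 2.14 ✓.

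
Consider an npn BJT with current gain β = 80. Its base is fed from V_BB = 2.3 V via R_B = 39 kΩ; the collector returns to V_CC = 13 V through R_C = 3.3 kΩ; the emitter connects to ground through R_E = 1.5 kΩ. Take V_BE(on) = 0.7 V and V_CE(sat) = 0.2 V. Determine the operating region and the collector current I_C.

active; I_C ≈ 0.8 mA

Assume active. Base-emitter loop: I_B = (V_BB − V_BE)/(R_B + (β+1)R_E) = (2.3 − 0.7)/(39 + 81×1.5) = 0.00997 mA.
I_C = β·I_B = 80×0.00997 = 0.798 mA.
V_CE = V_CC − I_C·R_C − I_E·R_E = 13 − 0.798×3.3 − 0.807×1.5 = 9.16 V > V_CE(sat), so the active-region assumption holds.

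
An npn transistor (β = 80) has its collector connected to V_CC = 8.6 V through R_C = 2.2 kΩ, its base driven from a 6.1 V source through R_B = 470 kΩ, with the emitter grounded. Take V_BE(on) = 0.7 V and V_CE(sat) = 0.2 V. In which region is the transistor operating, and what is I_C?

active; I_C ≈ 0.92 mA

Assume active. Base-emitter loop: I_B = (V_BB − V_BE)/R_B = (6.1 − 0.7)/470 = 0.0115 mA.
I_C = β·I_B = 80×0.0115 = 0.919 mA.
V_CE = V_CC − I_C·R_C = 8.6 − 0.919×2.2 = 6.58 V > V_CE(sat), so the active-region assumption holds.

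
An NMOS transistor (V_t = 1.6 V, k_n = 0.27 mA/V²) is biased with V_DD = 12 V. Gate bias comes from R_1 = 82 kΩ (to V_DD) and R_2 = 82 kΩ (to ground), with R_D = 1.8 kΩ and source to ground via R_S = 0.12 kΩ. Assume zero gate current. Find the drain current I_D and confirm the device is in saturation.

I_D ≈ 2.3 mA

V_G = V_DD·R_2/(R_1+R_2) = 12×82/164 = 6 V.
Assume saturation: I_D = (k_n/2)(V_GS − V_t)² with V_GS = V_G − I_D·R_S = 6 − 0.12·I_D.
Substituting gives 0.00194·I_D² − 1.14·I_D + 2.61 = 0, with roots I_D = 2.3 or 585 mA.
The root I_D = 585 mA gives V_GS = -64.3 V ≤ V_t, so take I_D = 2.3 mA.
Then V_GS = 5.72 V and V_DS = V_DD − I_D(R_D+R_S) = 12 − 2.3×1.92 = 7.59 V.
Saturation requires V_DS ≥ V_GS − V_t = 4.12 V; 7.59 ≥ 4.12 ✓.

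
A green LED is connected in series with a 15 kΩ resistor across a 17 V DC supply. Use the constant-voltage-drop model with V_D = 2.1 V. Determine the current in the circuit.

KVL around the loop: 17 = V_D + I·R = 2.1 + I × 15 kΩ.
So I = (17 − 2.1) / 15 kΩ = 14.9 / 15 = 0.993 mA.

I ≈ 0.99 mA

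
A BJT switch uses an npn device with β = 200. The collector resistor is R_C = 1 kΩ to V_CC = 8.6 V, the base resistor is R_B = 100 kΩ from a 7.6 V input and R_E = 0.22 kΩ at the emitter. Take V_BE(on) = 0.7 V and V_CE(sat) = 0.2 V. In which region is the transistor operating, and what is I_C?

saturation; I_C ≈ 6.9 mA

Assume active: I_B = (7.6 − 0.7)/(100 + 201×0.22) = 0.0478 mA, I_C = β·I_B = 9.57 mA.
Then V_CE = 8.6 − 9.57×1 − 9.62×0.22 = -3.08 V < 0.2 V — the active assumption fails.
Re-solve with V_CE = 0.2 V. KCL at the emitter: V_E/R_E = (V_BB−0.7−V_E)/R_B + (V_CC−0.2−V_E)/R_C, giving V_E = 1.52 V.
I_C = (V_CC − 0.2 − V_E)/R_C = (8.4 − 1.52)/1 = 6.88 mA.
Check: I_B = (6.9 − 1.52)/100 = 0.0538 mA, and β·I_B = 10.8 mA > I_C, confirming saturation.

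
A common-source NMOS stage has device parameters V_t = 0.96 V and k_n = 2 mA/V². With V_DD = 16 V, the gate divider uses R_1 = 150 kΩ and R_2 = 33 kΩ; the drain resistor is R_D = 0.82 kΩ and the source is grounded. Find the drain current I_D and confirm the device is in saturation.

V_G = V_DD·R_2/(R_1+R_2) = 16×33/183 = 2.89 V. With the source grounded, V_GS = V_G = 2.89 V.
Assume saturation: I_D = (k_n/2)(V_GS − V_t)² = (2/2)×(2.89 − 0.96)² = 1×1.93² = 3.71 mA.
V_DS = V_DD − I_D·R_D = 16 − 3.71×0.82 = 13 V.
Saturation requires V_DS ≥ V_GS − V_t = 1.93 V; 13 ≥ 1.93 ✓.

I_D ≈ 3.7 mA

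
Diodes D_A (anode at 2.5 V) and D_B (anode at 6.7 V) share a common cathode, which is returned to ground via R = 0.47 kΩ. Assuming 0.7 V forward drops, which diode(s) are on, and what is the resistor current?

Assume both conduct. Then node N would need to be at both 2.5−0.7 = 1.8 V and 6.7−0.7 = 6 V, which is impossible.
Assume only D_B conducts: V_N = 6.7 − 0.7 = 6 V, so I_R = 6/0.47 = 12.8 mA.
Check D_A: its anode-to-cathode voltage is 2.5 − 6 = -3.5 V < 0.7 V, so it is off. The assumption is consistent.

Only D_B conducts; I_R ≈ 13 mA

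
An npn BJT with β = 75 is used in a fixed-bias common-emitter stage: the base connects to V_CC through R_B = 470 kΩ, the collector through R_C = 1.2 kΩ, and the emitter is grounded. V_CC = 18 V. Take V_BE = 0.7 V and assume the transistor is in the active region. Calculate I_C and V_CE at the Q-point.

I_C ≈ 2.8 mA, V_CE ≈ 15 V

Base loop: V_CC = I_B·R_B + V_BE, so I_B = (18 − 0.7)/470 kΩ = 0.0368 mA.
In the active region I_C = β·I_B = 75 × 0.0368 = 2.76 mA.
Collector loop: V_CE = V_CC − I_C·R_C = 18 − 2.76×1.2 = 14.7 V.
Since V_CE = 14.7 V > V_CE(sat) ≈ 0.2 V, the transistor is in the active region as assumed.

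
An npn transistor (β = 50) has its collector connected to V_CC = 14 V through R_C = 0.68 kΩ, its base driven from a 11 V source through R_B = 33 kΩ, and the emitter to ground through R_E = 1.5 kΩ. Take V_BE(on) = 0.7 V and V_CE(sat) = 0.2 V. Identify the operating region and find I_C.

active; I_C ≈ 4.7 mA

Assume active. Base-emitter loop: I_B = (V_BB − V_BE)/(R_B + (β+1)R_E) = (11 − 0.7)/(33 + 51×1.5) = 0.0941 mA.
I_C = β·I_B = 50×0.0941 = 4.7 mA.
V_CE = V_CC − I_C·R_C − I_E·R_E = 14 − 4.7×0.68 − 4.8×1.5 = 3.61 V > V_CE(sat), so the active-region assumption holds.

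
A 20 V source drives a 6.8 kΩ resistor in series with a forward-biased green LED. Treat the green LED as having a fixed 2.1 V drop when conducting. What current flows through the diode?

KVL around the loop: 20 = V_D + I·R = 2.1 + I × 6.8 kΩ.
So I = (20 − 2.1) / 6.8 kΩ = 17.9 / 6.8 = 2.63 mA.

I ≈ 2.6 mA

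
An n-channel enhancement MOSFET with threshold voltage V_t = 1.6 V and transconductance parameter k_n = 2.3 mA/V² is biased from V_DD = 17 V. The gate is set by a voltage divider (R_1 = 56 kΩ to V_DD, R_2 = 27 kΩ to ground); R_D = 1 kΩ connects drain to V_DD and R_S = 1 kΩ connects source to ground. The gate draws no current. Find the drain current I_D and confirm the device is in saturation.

I_D ≈ 2.5 mA

V_G = V_DD·R_2/(R_1+R_2) = 17×27/83 = 5.53 V.
Assume saturation: I_D = (k_n/2)(V_GS − V_t)² with V_GS = V_G − I_D·R_S = 5.53 − 1·I_D.
Substituting gives 1.15·I_D² − 10·I_D + 17.8 = 0, with roots I_D = 2.47 or 6.26 mA.
The root I_D = 6.26 mA gives V_GS = -0.734 V ≤ V_t, so take I_D = 2.47 mA.
Then V_GS = 3.06 V and V_DS = V_DD − I_D(R_D+R_S) = 17 − 2.47×2 = 12.1 V.
Saturation requires V_DS ≥ V_GS − V_t = 1.46 V; 12.1 ≥ 1.46 ✓.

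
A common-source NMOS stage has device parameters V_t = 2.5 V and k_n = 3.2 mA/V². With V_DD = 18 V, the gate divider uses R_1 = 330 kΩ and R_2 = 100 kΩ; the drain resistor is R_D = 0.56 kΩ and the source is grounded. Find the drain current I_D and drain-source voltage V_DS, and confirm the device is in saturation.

I_D ≈ 4.5 mA, V_DS ≈ 15 V

V_G = V_DD·R_2/(R_1+R_2) = 18×100/430 = 4.19 V. With the source grounded, V_GS = V_G = 4.19 V.
Assume saturation: I_D = (k_n/2)(V_GS − V_t)² = (3.2/2)×(4.19 − 2.5)² = 1.6×1.69² = 4.55 mA.
V_DS = V_DD − I_D·R_D = 18 − 4.55×0.56 = 15.5 V.
Saturation requires V_DS ≥ V_GS − V_t = 1.69 V; 15.5 ≥ 1.69 ✓.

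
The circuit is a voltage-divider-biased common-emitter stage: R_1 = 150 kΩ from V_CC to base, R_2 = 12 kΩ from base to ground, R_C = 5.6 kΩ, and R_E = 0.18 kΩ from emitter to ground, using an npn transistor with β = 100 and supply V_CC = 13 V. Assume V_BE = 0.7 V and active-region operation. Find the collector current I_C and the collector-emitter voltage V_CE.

Thevenize the base divider: V_Th = V_CC·R_2/(R_1+R_2) = 13×12/162 = 0.963 V, R_Th = R_1‖R_2 = 11.1 kΩ.
Base-emitter loop: V_Th = I_B·R_Th + V_BE + (β+1)I_B·R_E, so I_B = (0.963 − 0.7) / (11.1 + 101×0.18) = 0.00898 mA.
I_C = β·I_B = 100×0.00898 = 0.898 mA, and I_E = (β+1)I_B = 0.907 mA.
V_CE = V_CC − I_C·R_C − I_E·R_E = 13 − 0.898×5.6 − 0.907×0.18 = 7.81 V.
V_CE = 7.81 V > 0.2 V confirms active-region operation.

I_C ≈ 0.9 mA, V_CE ≈ 7.8 V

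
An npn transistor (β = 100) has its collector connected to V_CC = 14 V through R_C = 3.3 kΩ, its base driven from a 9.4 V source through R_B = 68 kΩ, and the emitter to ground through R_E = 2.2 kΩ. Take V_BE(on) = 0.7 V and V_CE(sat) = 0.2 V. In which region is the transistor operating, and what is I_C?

Assume active: I_B = (9.4 − 0.7)/(68 + 101×2.2) = 0.03 mA, I_C = β·I_B = 3 mA.
Then V_CE = 14 − 3×3.3 − 3.03×2.2 = -2.55 V < 0.2 V — the active assumption fails.
Re-solve with V_CE = 0.2 V. KCL at the emitter: V_E/R_E = (V_BB−0.7−V_E)/R_B + (V_CC−0.2−V_E)/R_C, giving V_E = 5.58 V.
I_C = (V_CC − 0.2 − V_E)/R_C = (13.8 − 5.58)/3.3 = 2.49 mA.
Check: I_B = (8.7 − 5.58)/68 = 0.0459 mA, and β·I_B = 4.59 mA > I_C, confirming saturation.

saturation; I_C ≈ 2.5 mA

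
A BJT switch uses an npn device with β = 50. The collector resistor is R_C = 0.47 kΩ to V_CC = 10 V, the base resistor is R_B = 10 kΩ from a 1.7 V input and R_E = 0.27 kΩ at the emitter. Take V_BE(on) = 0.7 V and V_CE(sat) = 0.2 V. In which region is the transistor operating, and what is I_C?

active; I_C ≈ 2.1 mA

Assume active. Base-emitter loop: I_B = (V_BB − V_BE)/(R_B + (β+1)R_E) = (1.7 − 0.7)/(10 + 51×0.27) = 0.0421 mA.
I_C = β·I_B = 50×0.0421 = 2.1 mA.
V_CE = V_CC − I_C·R_C − I_E·R_E = 10 − 2.1×0.47 − 2.15×0.27 = 8.43 V > V_CE(sat), so the active-region assumption holds.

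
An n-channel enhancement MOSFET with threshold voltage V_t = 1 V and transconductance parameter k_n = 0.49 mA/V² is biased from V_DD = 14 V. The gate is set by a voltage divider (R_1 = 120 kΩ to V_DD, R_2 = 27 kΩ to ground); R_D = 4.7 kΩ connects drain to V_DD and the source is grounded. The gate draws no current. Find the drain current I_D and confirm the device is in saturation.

I_D ≈ 0.61 mA

V_G = V_DD·R_2/(R_1+R_2) = 14×27/147 = 2.57 V. With the source grounded, V_GS = V_G = 2.57 V.
Assume saturation: I_D = (k_n/2)(V_GS − V_t)² = (0.49/2)×(2.57 − 1)² = 0.245×1.57² = 0.605 mA.
V_DS = V_DD − I_D·R_D = 14 − 0.605×4.7 = 11.2 V.
Saturation requires V_DS ≥ V_GS − V_t = 1.57 V; 11.2 ≥ 1.57 ✓.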